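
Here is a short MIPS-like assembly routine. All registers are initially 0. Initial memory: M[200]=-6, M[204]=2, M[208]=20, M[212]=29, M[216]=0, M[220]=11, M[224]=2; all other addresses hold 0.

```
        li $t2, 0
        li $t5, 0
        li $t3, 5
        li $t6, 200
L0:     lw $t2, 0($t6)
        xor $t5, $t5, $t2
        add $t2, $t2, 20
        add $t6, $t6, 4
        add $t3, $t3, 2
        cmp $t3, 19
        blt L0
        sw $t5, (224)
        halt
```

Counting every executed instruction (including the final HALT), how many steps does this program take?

$t2=0
$t5=0
$t3=5
$t6=200
$t2=M[200]=-6
$t5=0^(-6)=-6
$t2=(-6)+20=14
$t6=200+4=204
$t3=5+2=7
cmp $t3, 19  (cmp 7,19)
blt L0: taken
$t2=M[204]=2
$t5=(-6)^2=-8
$t2=2+20=22
$t6=204+4=208
$t3=7+2=9
cmp $t3, 19  (cmp 9,19)
blt L0: taken
$t2=M[208]=20
$t5=(-8)^20=-20
$t2=20+20=40
$t6=208+4=212
$t3=9+2=11
cmp $t3, 19  (cmp 11,19)
blt L0: taken
$t2=M[212]=29
$t5=(-20)^29=-15
$t2=29+20=49
$t6=212+4=216
$t3=11+2=13
cmp $t3, 19  (cmp 13,19)
blt L0: taken
$t2=M[216]=0
$t5=(-15)^0=-15
$t2=0+20=20
$t6=216+4=220
$t3=13+2=15
cmp $t3, 19  (cmp 15,19)
blt L0: taken
$t2=M[220]=11
$t5=(-15)^11=-6
$t2=11+20=31
$t6=220+4=224
$t3=15+2=17
cmp $t3, 19  (cmp 17,19)
blt L0: taken
$t2=M[224]=2
$t5=(-6)^2=-8
$t2=2+20=22
$t6=224+4=228
$t3=17+2=19
cmp $t3, 19  (cmp 19,19)
blt L0: not taken
sw $t5, (224) → M[224]=-8
halt.
Total executed instructions: 55.

55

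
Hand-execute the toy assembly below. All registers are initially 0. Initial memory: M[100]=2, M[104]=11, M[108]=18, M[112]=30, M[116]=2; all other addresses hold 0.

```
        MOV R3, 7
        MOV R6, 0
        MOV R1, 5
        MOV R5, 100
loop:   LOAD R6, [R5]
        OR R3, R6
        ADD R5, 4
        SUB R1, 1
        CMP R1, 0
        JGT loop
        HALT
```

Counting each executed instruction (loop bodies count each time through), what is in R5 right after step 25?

MOV R3, 7 → R3=7
MOV R6, 0 → R6=0
MOV R1, 5 → R1=5
MOV R5, 100 → R5=100
LOAD R6, [R5] → R6=M[100]=2
OR R3, R6 → R3=7|2=7
ADD R5, 4 → R5=100+4=104
SUB R1, 1 → R1=5-1=4
CMP R1, 0  (cmp 4,0)
JGT loop: taken
LOAD R6, [R5] → R6=M[104]=11
OR R3, R6 → R3=7|11=15
ADD R5, 4 → R5=104+4=108
SUB R1, 1 → R1=4-1=3
CMP R1, 0  (cmp 3,0)
JGT loop: taken
LOAD R6, [R5] → R6=M[108]=18
OR R3, R6 → R3=15|18=31
ADD R5, 4 → R5=108+4=112
SUB R1, 1 → R1=3-1=2
CMP R1, 0  (cmp 2,0)
JGT loop: taken
LOAD R6, [R5] → R6=M[112]=30
OR R3, R6 → R3=31|30=31
ADD R5, 4 → R5=112+4=116
After step 25: R5 = 116.

116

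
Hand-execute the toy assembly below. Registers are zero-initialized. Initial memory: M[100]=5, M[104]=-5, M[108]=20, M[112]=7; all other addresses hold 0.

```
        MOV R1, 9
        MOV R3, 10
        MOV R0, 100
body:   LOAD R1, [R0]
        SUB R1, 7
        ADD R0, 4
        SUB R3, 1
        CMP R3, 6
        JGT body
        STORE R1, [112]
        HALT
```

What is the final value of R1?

MOV R1, 9 → R1=9
MOV R3, 10 → R3=10
MOV R0, 100 → R0=100
LOAD R1, [R0] → R1=M[100]=5
SUB R1, 7 → R1=5-7=-2
ADD R0, 4 → R0=100+4=104
SUB R3, 1 → R3=10-1=9
CMP R3, 6  (cmp 9,6)
JGT body: taken
LOAD R1, [R0] → R1=M[104]=-5
SUB R1, 7 → R1=(-5)-7=-12
ADD R0, 4 → R0=104+4=108
SUB R3, 1 → R3=9-1=8
CMP R3, 6  (cmp 8,6)
JGT body: taken
LOAD R1, [R0] → R1=M[108]=20
SUB R1, 7 → R1=20-7=13
ADD R0, 4 → R0=108+4=112
SUB R3, 1 → R3=8-1=7
CMP R3, 6  (cmp 7,6)
JGT body: taken
LOAD R1, [R0] → R1=M[112]=7
SUB R1, 7 → R1=7-7=0
ADD R0, 4 → R0=112+4=116
SUB R3, 1 → R3=7-1=6
CMP R3, 6  (cmp 6,6)
JGT body: not taken
STORE R1, [112] → M[112]=0
halt.

0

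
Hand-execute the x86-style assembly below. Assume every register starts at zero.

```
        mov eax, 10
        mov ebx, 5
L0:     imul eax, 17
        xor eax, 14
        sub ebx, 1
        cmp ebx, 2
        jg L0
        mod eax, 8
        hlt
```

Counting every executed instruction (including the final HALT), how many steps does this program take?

19

eax=10
ebx=5
eax=10*17=170
eax=170^14=164
ebx=5-1=4
cmp ebx, 2  (cmp 4,2)
jg L0: taken
eax=164*17=2788
eax=2788^14=2794
ebx=4-1=3
cmp ebx, 2  (cmp 3,2)
jg L0: taken
eax=2794*17=47498
eax=47498^14=47492
ebx=3-1=2
cmp ebx, 2  (cmp 2,2)
jg L0: not taken
eax=47492%8=4
halt.
Total executed instructions: 19.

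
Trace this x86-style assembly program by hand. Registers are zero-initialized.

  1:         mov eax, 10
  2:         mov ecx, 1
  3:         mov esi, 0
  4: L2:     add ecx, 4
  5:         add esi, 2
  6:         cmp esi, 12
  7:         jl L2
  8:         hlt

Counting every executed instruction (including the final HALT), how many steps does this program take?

mov eax, 10 → eax=10
mov ecx, 1 → ecx=1
mov esi, 0 → esi=0
add ecx, 4 → ecx=1+4=5
add esi, 2 → esi=0+2=2
cmp esi, 12  (cmp 2,12)
jl L2: taken
add ecx, 4 → ecx=5+4=9
add esi, 2 → esi=2+2=4
cmp esi, 12  (cmp 4,12)
jl L2: taken
add ecx, 4 → ecx=9+4=13
add esi, 2 → esi=4+2=6
cmp esi, 12  (cmp 6,12)
jl L2: taken
add ecx, 4 → ecx=13+4=17
add esi, 2 → esi=6+2=8
cmp esi, 12  (cmp 8,12)
jl L2: taken
add ecx, 4 → ecx=17+4=21
add esi, 2 → esi=8+2=10
cmp esi, 12  (cmp 10,12)
jl L2: taken
add ecx, 4 → ecx=21+4=25
add esi, 2 → esi=10+2=12
cmp esi, 12  (cmp 12,12)
jl L2: not taken
halt.
Total executed instructions: 28.

28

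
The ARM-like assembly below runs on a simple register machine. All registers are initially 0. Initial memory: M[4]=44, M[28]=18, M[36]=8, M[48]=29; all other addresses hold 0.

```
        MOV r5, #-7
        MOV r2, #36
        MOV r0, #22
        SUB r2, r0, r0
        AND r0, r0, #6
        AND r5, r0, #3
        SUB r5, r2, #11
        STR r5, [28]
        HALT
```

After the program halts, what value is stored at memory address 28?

r5=-7
r2=36
r0=22
r2=22-22=0
r0=22&6=6
r5=6&3=2
r5=0-11=-11
STR r5, [28] → M[28]=-11
halt.

-11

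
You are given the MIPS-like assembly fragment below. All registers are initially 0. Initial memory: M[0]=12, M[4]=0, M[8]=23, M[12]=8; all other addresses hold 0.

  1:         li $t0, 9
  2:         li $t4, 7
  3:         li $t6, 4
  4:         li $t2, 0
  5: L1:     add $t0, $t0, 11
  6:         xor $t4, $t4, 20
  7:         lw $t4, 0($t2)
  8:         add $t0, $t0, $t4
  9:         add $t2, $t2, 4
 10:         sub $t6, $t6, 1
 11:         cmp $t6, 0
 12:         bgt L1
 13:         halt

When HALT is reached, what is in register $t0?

96

li $t0, 9 → $t0=9
li $t4, 7 → $t4=7
li $t6, 4 → $t6=4
li $t2, 0 → $t2=0
add $t0, $t0, 11 → $t0=9+11=20
xor $t4, $t4, 20 → $t4=7^20=19
lw $t4, 0($t2) → $t4=M[0]=12
add $t0, $t0, $t4 → $t0=20+12=32
add $t2, $t2, 4 → $t2=0+4=4
sub $t6, $t6, 1 → $t6=4-1=3
cmp $t6, 0  (cmp 3,0)
bgt L1: taken
add $t0, $t0, 11 → $t0=32+11=43
xor $t4, $t4, 20 → $t4=12^20=24
lw $t4, 0($t2) → $t4=M[4]=0
add $t0, $t0, $t4 → $t0=43+0=43
add $t2, $t2, 4 → $t2=4+4=8
sub $t6, $t6, 1 → $t6=3-1=2
cmp $t6, 0  (cmp 2,0)
bgt L1: taken
add $t0, $t0, 11 → $t0=43+11=54
xor $t4, $t4, 20 → $t4=0^20=20
lw $t4, 0($t2) → $t4=M[8]=23
add $t0, $t0, $t4 → $t0=54+23=77
add $t2, $t2, 4 → $t2=8+4=12
sub $t6, $t6, 1 → $t6=2-1=1
cmp $t6, 0  (cmp 1,0)
bgt L1: taken
add $t0, $t0, 11 → $t0=77+11=88
xor $t4, $t4, 20 → $t4=23^20=3
lw $t4, 0($t2) → $t4=M[12]=8
add $t0, $t0, $t4 → $t0=88+8=96
add $t2, $t2, 4 → $t2=12+4=16
sub $t6, $t6, 1 → $t6=1-1=0
cmp $t6, 0  (cmp 0,0)
bgt L1: not taken
halt.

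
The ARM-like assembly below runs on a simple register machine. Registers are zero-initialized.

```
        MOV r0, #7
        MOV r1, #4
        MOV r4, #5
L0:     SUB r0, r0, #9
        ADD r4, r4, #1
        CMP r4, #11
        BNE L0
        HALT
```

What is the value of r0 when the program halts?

-47

r0=7
r1=4
r4=5
r0=7-9=-2
r4=5+1=6
CMP r4, #11  (cmp 6,11)
BNE L0: taken
r0=(-2)-9=-11
r4=6+1=7
CMP r4, #11  (cmp 7,11)
BNE L0: taken
r0=(-11)-9=-20
r4=7+1=8
CMP r4, #11  (cmp 8,11)
BNE L0: taken
r0=(-20)-9=-29
r4=8+1=9
CMP r4, #11  (cmp 9,11)
BNE L0: taken
r0=(-29)-9=-38
r4=9+1=10
CMP r4, #11  (cmp 10,11)
BNE L0: taken
r0=(-38)-9=-47
r4=10+1=11
CMP r4, #11  (cmp 11,11)
BNE L0: not taken
halt.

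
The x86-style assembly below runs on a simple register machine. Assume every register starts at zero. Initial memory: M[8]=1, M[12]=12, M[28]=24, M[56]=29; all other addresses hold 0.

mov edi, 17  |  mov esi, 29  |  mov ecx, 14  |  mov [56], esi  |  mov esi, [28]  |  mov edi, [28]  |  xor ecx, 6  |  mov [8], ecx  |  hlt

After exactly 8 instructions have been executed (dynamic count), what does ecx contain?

mov edi, 17 → edi=17
mov esi, 29 → esi=29
mov ecx, 14 → ecx=14
mov [56], esi → M[56]=29
mov esi, [28] → esi=M[28]=24
mov edi, [28] → edi=M[28]=24
xor ecx, 6 → ecx=14^6=8
mov [8], ecx → M[8]=8
After step 8: ecx = 8.

8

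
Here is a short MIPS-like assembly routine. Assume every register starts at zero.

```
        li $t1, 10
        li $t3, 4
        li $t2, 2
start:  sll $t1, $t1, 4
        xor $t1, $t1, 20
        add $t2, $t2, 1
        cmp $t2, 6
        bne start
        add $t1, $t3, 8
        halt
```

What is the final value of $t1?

$t1=10
$t3=4
$t2=2
$t1=10<<4=160
$t1=160^20=180
$t2=2+1=3
cmp $t2, 6  (cmp 3,6)
bne start: taken
$t1=180<<4=2880
$t1=2880^20=2900
$t2=3+1=4
cmp $t2, 6  (cmp 4,6)
bne start: taken
$t1=2900<<4=46400
$t1=46400^20=46420
$t2=4+1=5
cmp $t2, 6  (cmp 5,6)
bne start: taken
$t1=46420<<4=742720
$t1=742720^20=742740
$t2=5+1=6
cmp $t2, 6  (cmp 6,6)
bne start: not taken
$t1=4+8=12
halt.

12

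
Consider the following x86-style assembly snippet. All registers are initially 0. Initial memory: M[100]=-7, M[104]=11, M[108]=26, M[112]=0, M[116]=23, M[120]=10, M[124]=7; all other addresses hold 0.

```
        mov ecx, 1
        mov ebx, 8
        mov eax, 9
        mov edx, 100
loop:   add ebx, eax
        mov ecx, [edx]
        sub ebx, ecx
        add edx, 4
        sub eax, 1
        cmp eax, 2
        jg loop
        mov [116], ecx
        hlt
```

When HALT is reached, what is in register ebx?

mov ecx, 1 → ecx=1
mov ebx, 8 → ebx=8
mov eax, 9 → eax=9
mov edx, 100 → edx=100
add ebx, eax → ebx=8+9=17
mov ecx, [edx] → ecx=M[100]=-7
sub ebx, ecx → ebx=17-(-7)=24
add edx, 4 → edx=100+4=104
sub eax, 1 → eax=9-1=8
cmp eax, 2  (cmp 8,2)
jg loop: taken
add ebx, eax → ebx=24+8=32
mov ecx, [edx] → ecx=M[104]=11
sub ebx, ecx → ebx=32-11=21
add edx, 4 → edx=104+4=108
sub eax, 1 → eax=8-1=7
cmp eax, 2  (cmp 7,2)
jg loop: taken
add ebx, eax → ebx=21+7=28
mov ecx, [edx] → ecx=M[108]=26
sub ebx, ecx → ebx=28-26=2
add edx, 4 → edx=108+4=112
sub eax, 1 → eax=7-1=6
cmp eax, 2  (cmp 6,2)
jg loop: taken
add ebx, eax → ebx=2+6=8
mov ecx, [edx] → ecx=M[112]=0
sub ebx, ecx → ebx=8-0=8
add edx, 4 → edx=112+4=116
sub eax, 1 → eax=6-1=5
cmp eax, 2  (cmp 5,2)
jg loop: taken
add ebx, eax → ebx=8+5=13
mov ecx, [edx] → ecx=M[116]=23
sub ebx, ecx → ebx=13-23=-10
add edx, 4 → edx=116+4=120
sub eax, 1 → eax=5-1=4
cmp eax, 2  (cmp 4,2)
jg loop: taken
add ebx, eax → ebx=(-10)+4=-6
mov ecx, [edx] → ecx=M[120]=10
sub ebx, ecx → ebx=(-6)-10=-16
add edx, 4 → edx=120+4=124
sub eax, 1 → eax=4-1=3
cmp eax, 2  (cmp 3,2)
jg loop: taken
add ebx, eax → ebx=(-16)+3=-13
mov ecx, [edx] → ecx=M[124]=7
sub ebx, ecx → ebx=(-13)-7=-20
add edx, 4 → edx=124+4=128
sub eax, 1 → eax=3-1=2
cmp eax, 2  (cmp 2,2)
jg loop: not taken
mov [116], ecx → M[116]=7
halt.

-20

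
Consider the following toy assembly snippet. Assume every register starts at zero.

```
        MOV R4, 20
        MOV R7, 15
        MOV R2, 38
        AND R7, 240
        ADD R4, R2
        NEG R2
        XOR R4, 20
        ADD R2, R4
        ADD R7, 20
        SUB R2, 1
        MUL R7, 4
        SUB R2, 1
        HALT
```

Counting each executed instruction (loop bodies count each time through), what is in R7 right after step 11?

R4=20
R7=15
R2=38
R7=15&240=0
R4=20+38=58
R2=-(38)=-38
R4=58^20=46
R2=(-38)+46=8
R7=0+20=20
R2=8-1=7
R7=20*4=80
After step 11: R7 = 80.

80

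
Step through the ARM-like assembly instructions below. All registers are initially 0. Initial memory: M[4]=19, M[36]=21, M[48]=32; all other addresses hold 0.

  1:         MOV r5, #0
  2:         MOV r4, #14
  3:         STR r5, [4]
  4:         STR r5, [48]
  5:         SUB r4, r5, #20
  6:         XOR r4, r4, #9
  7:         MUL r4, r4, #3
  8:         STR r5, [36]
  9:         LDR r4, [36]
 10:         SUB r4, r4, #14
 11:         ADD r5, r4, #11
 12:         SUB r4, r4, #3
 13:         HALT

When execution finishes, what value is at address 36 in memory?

0

MOV r5, #0 → r5=0
MOV r4, #14 → r4=14
STR r5, [4] → M[4]=0
STR r5, [48] → M[48]=0
SUB r4, r5, #20 → r4=0-20=-20
XOR r4, r4, #9 → r4=(-20)^9=-27
MUL r4, r4, #3 → r4=(-27)*3=-81
STR r5, [36] → M[36]=0
LDR r4, [36] → r4=M[36]=0
SUB r4, r4, #14 → r4=0-14=-14
ADD r5, r4, #11 → r5=(-14)+11=-3
SUB r4, r4, #3 → r4=(-14)-3=-17
halt.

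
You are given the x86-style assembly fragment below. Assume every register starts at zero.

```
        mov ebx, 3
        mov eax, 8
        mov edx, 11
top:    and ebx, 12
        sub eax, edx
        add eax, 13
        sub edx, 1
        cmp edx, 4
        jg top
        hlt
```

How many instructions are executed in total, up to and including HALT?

mov ebx, 3 → ebx=3
mov eax, 8 → eax=8
mov edx, 11 → edx=11
and ebx, 12 → ebx=3&12=0
sub eax, edx → eax=8-11=-3
add eax, 13 → eax=(-3)+13=10
sub edx, 1 → edx=11-1=10
cmp edx, 4  (cmp 10,4)
jg top: taken
and ebx, 12 → ebx=0&12=0
sub eax, edx → eax=10-10=0
add eax, 13 → eax=0+13=13
sub edx, 1 → edx=10-1=9
cmp edx, 4  (cmp 9,4)
jg top: taken
and ebx, 12 → ebx=0&12=0
sub eax, edx → eax=13-9=4
add eax, 13 → eax=4+13=17
sub edx, 1 → edx=9-1=8
cmp edx, 4  (cmp 8,4)
jg top: taken
and ebx, 12 → ebx=0&12=0
sub eax, edx → eax=17-8=9
add eax, 13 → eax=9+13=22
sub edx, 1 → edx=8-1=7
cmp edx, 4  (cmp 7,4)
jg top: taken
and ebx, 12 → ebx=0&12=0
sub eax, edx → eax=22-7=15
add eax, 13 → eax=15+13=28
sub edx, 1 → edx=7-1=6
cmp edx, 4  (cmp 6,4)
jg top: taken
and ebx, 12 → ebx=0&12=0
sub eax, edx → eax=28-6=22
add eax, 13 → eax=22+13=35
sub edx, 1 → edx=6-1=5
cmp edx, 4  (cmp 5,4)
jg top: taken
and ebx, 12 → ebx=0&12=0
sub eax, edx → eax=35-5=30
add eax, 13 → eax=30+13=43
sub edx, 1 → edx=5-1=4
cmp edx, 4  (cmp 4,4)
jg top: not taken
halt.
Total executed instructions: 46.

46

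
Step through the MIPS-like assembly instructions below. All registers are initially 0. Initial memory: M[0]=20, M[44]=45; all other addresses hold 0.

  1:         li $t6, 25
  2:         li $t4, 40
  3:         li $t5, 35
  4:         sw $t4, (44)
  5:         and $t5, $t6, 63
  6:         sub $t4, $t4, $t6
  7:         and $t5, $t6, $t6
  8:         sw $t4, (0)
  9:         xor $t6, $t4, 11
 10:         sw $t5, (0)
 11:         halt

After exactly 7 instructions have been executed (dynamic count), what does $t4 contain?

after li $t6, 25: $t6=25
after li $t4, 40: $t4=40
after li $t5, 35: $t5=35
sw $t4, (44) → M[44]=40
after and $t5, $t6, 63: $t5=25&63=25
after sub $t4, $t4, $t6: $t4=40-25=15
after and $t5, $t6, $t6: $t5=25&25=25
After step 7: $t4 = 15.

15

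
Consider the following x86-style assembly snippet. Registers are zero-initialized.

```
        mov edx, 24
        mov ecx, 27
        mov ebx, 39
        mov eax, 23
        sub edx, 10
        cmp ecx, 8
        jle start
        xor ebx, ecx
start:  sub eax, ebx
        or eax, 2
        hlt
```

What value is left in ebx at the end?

mov edx, 24 → edx=24
mov ecx, 27 → ecx=27
mov ebx, 39 → ebx=39
mov eax, 23 → eax=23
sub edx, 10 → edx=24-10=14
cmp ecx, 8  (cmp 27,8)
jle start: not taken
xor ebx, ecx → ebx=39^27=60
sub eax, ebx → eax=23-60=-37
or eax, 2 → eax=(-37)|2=-37
halt.

60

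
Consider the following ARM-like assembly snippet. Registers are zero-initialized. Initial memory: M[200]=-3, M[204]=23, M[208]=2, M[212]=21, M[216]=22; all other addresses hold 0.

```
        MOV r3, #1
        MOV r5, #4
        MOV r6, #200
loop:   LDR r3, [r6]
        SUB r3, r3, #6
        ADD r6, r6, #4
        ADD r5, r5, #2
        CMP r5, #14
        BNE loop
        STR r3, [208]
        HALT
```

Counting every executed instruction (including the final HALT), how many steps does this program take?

35

r3=1
r5=4
r6=200
r3=M[200]=-3
r3=(-3)-6=-9
r6=200+4=204
r5=4+2=6
CMP r5, #14  (cmp 6,14)
BNE loop: taken
r3=M[204]=23
r3=23-6=17
r6=204+4=208
r5=6+2=8
CMP r5, #14  (cmp 8,14)
BNE loop: taken
r3=M[208]=2
r3=2-6=-4
r6=208+4=212
r5=8+2=10
CMP r5, #14  (cmp 10,14)
BNE loop: taken
r3=M[212]=21
r3=21-6=15
r6=212+4=216
r5=10+2=12
CMP r5, #14  (cmp 12,14)
BNE loop: taken
r3=M[216]=22
r3=22-6=16
r6=216+4=220
r5=12+2=14
CMP r5, #14  (cmp 14,14)
BNE loop: not taken
STR r3, [208] → M[208]=16
halt.
Total executed instructions: 35.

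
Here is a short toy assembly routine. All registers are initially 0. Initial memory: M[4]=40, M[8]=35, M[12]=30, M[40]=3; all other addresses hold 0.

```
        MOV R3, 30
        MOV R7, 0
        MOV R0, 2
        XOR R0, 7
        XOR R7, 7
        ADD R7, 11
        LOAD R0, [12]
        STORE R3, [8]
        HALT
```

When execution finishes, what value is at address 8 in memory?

30

R3=30
R7=0
R0=2
R0=2^7=5
R7=0^7=7
R7=7+11=18
R0=M[12]=30
STORE R3, [8] → M[8]=30
halt.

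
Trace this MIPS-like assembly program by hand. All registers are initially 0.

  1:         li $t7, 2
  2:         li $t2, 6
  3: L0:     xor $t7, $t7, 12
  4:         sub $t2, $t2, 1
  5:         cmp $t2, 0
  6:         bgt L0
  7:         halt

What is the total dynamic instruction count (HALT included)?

27

li $t7, 2 → $t7=2
li $t2, 6 → $t2=6
xor $t7, $t7, 12 → $t7=2^12=14
sub $t2, $t2, 1 → $t2=6-1=5
cmp $t2, 0  (cmp 5,0)
bgt L0: taken
xor $t7, $t7, 12 → $t7=14^12=2
sub $t2, $t2, 1 → $t2=5-1=4
cmp $t2, 0  (cmp 4,0)
bgt L0: taken
xor $t7, $t7, 12 → $t7=2^12=14
sub $t2, $t2, 1 → $t2=4-1=3
cmp $t2, 0  (cmp 3,0)
bgt L0: taken
xor $t7, $t7, 12 → $t7=14^12=2
sub $t2, $t2, 1 → $t2=3-1=2
cmp $t2, 0  (cmp 2,0)
bgt L0: taken
xor $t7, $t7, 12 → $t7=2^12=14
sub $t2, $t2, 1 → $t2=2-1=1
cmp $t2, 0  (cmp 1,0)
bgt L0: taken
xor $t7, $t7, 12 → $t7=14^12=2
sub $t2, $t2, 1 → $t2=1-1=0
cmp $t2, 0  (cmp 0,0)
bgt L0: not taken
halt.
Total executed instructions: 27.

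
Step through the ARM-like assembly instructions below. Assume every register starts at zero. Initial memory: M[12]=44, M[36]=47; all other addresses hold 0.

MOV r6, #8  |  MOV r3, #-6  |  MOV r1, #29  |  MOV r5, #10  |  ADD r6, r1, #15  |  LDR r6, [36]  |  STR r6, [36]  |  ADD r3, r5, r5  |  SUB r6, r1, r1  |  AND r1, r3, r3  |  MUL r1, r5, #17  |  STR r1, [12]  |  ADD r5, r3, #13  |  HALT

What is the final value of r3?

r6=8
r3=-6
r1=29
r5=10
r6=29+15=44
r6=M[36]=47
STR r6, [36] → M[36]=47
r3=10+10=20
r6=29-29=0
r1=20&20=20
r1=10*17=170
STR r1, [12] → M[12]=170
r5=20+13=33
halt.

20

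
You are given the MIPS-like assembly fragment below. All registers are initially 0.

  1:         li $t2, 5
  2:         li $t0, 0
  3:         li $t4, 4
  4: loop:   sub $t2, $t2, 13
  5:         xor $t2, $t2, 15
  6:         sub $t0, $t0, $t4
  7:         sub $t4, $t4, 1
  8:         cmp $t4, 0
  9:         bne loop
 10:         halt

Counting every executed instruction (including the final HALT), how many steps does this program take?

after li $t2, 5: $t2=5
after li $t0, 0: $t0=0
after li $t4, 4: $t4=4
after sub $t2, $t2, 13: $t2=5-13=-8
after xor $t2, $t2, 15: $t2=(-8)^15=-9
after sub $t0, $t0, $t4: $t0=0-4=-4
after sub $t4, $t4, 1: $t4=4-1=3
cmp $t4, 0  (cmp 3,0)
bne loop: taken
after sub $t2, $t2, 13: $t2=(-9)-13=-22
after xor $t2, $t2, 15: $t2=(-22)^15=-27
after sub $t0, $t0, $t4: $t0=(-4)-3=-7
after sub $t4, $t4, 1: $t4=3-1=2
cmp $t4, 0  (cmp 2,0)
bne loop: taken
after sub $t2, $t2, 13: $t2=(-27)-13=-40
after xor $t2, $t2, 15: $t2=(-40)^15=-41
after sub $t0, $t0, $t4: $t0=(-7)-2=-9
after sub $t4, $t4, 1: $t4=2-1=1
cmp $t4, 0  (cmp 1,0)
bne loop: taken
after sub $t2, $t2, 13: $t2=(-41)-13=-54
after xor $t2, $t2, 15: $t2=(-54)^15=-59
after sub $t0, $t0, $t4: $t0=(-9)-1=-10
after sub $t4, $t4, 1: $t4=1-1=0
cmp $t4, 0  (cmp 0,0)
bne loop: not taken
halt.
Total executed instructions: 28.

28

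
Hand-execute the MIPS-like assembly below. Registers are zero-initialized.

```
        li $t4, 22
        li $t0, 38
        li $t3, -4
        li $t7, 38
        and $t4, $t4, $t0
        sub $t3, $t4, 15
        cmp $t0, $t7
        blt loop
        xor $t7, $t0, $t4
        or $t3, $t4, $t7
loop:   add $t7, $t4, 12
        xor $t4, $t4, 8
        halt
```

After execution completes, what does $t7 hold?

$t4=22
$t0=38
$t3=-4
$t7=38
$t4=22&38=6
$t3=6-15=-9
cmp $t0, $t7  (cmp 38,38)
blt loop: not taken
$t7=38^6=32
$t3=6|32=38
$t7=6+12=18
$t4=6^8=14
halt.

18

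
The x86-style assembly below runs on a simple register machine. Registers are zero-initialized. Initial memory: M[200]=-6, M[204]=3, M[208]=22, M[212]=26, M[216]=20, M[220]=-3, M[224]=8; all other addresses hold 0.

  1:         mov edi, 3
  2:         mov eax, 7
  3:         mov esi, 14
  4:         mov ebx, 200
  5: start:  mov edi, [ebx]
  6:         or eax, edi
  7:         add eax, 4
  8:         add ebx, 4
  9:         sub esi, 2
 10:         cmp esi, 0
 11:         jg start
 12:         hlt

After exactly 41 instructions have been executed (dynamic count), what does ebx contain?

edi=3
eax=7
esi=14
ebx=200
edi=M[200]=-6
eax=7|(-6)=-1
eax=(-1)+4=3
ebx=200+4=204
esi=14-2=12
cmp esi, 0  (cmp 12,0)
jg start: taken
edi=M[204]=3
eax=3|3=3
eax=3+4=7
ebx=204+4=208
esi=12-2=10
cmp esi, 0  (cmp 10,0)
jg start: taken
edi=M[208]=22
eax=7|22=23
eax=23+4=27
ebx=208+4=212
esi=10-2=8
cmp esi, 0  (cmp 8,0)
jg start: taken
edi=M[212]=26
eax=27|26=27
eax=27+4=31
ebx=212+4=216
esi=8-2=6
cmp esi, 0  (cmp 6,0)
jg start: taken
edi=M[216]=20
eax=31|20=31
eax=31+4=35
ebx=216+4=220
esi=6-2=4
cmp esi, 0  (cmp 4,0)
jg start: taken
edi=M[220]=-3
eax=35|(-3)=-1
After step 41: ebx = 220.

220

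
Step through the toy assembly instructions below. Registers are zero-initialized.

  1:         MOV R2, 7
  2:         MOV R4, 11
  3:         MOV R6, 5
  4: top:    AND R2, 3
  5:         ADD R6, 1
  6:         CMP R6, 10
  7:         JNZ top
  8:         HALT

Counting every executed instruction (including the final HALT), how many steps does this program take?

24

after MOV R2, 7: R2=7
after MOV R4, 11: R4=11
after MOV R6, 5: R6=5
after AND R2, 3: R2=7&3=3
after ADD R6, 1: R6=5+1=6
CMP R6, 10  (cmp 6,10)
JNZ top: taken
after AND R2, 3: R2=3&3=3
after ADD R6, 1: R6=6+1=7
CMP R6, 10  (cmp 7,10)
JNZ top: taken
after AND R2, 3: R2=3&3=3
after ADD R6, 1: R6=7+1=8
CMP R6, 10  (cmp 8,10)
JNZ top: taken
after AND R2, 3: R2=3&3=3
after ADD R6, 1: R6=8+1=9
CMP R6, 10  (cmp 9,10)
JNZ top: taken
after AND R2, 3: R2=3&3=3
after ADD R6, 1: R6=9+1=10
CMP R6, 10  (cmp 10,10)
JNZ top: not taken
halt.
Total executed instructions: 24.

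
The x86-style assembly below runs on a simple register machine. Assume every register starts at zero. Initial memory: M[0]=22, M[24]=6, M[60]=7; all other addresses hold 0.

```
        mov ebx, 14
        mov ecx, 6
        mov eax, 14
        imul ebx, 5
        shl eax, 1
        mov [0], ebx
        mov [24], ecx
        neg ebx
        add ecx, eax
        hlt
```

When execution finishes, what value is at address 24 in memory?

ebx=14
ecx=6
eax=14
ebx=14*5=70
eax=14<<1=28
mov [0], ebx → M[0]=70
mov [24], ecx → M[24]=6
ebx=-(70)=-70
ecx=6+28=34
halt.

6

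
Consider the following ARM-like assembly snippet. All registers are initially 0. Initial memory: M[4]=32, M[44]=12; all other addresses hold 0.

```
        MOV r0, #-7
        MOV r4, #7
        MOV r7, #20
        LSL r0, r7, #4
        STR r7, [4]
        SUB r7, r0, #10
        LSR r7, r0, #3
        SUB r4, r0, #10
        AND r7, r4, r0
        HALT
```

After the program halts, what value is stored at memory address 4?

20

after MOV r0, #-7: r0=-7
after MOV r4, #7: r4=7
after MOV r7, #20: r7=20
after LSL r0, r7, #4: r0=20<<4=320
STR r7, [4] → M[4]=20
after SUB r7, r0, #10: r7=320-10=310
after LSR r7, r0, #3: r7=320>>3=40
after SUB r4, r0, #10: r4=320-10=310
after AND r7, r4, r0: r7=310&320=256
halt.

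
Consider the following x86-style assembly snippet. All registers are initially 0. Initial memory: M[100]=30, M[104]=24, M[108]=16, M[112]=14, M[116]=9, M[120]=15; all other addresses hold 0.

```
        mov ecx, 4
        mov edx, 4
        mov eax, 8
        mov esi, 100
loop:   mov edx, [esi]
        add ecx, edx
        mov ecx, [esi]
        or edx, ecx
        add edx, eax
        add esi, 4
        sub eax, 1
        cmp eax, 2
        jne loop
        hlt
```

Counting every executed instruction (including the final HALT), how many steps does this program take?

59

after mov ecx, 4: ecx=4
after mov edx, 4: edx=4
after mov eax, 8: eax=8
after mov esi, 100: esi=100
after mov edx, [esi]: edx=M[100]=30
after add ecx, edx: ecx=4+30=34
after mov ecx, [esi]: ecx=M[100]=30
after or edx, ecx: edx=30|30=30
after add edx, eax: edx=30+8=38
after add esi, 4: esi=100+4=104
after sub eax, 1: eax=8-1=7
cmp eax, 2  (cmp 7,2)
jne loop: taken
after mov edx, [esi]: edx=M[104]=24
after add ecx, edx: ecx=30+24=54
after mov ecx, [esi]: ecx=M[104]=24
after or edx, ecx: edx=24|24=24
after add edx, eax: edx=24+7=31
after add esi, 4: esi=104+4=108
after sub eax, 1: eax=7-1=6
cmp eax, 2  (cmp 6,2)
jne loop: taken
after mov edx, [esi]: edx=M[108]=16
after add ecx, edx: ecx=24+16=40
after mov ecx, [esi]: ecx=M[108]=16
after or edx, ecx: edx=16|16=16
after add edx, eax: edx=16+6=22
after add esi, 4: esi=108+4=112
after sub eax, 1: eax=6-1=5
cmp eax, 2  (cmp 5,2)
jne loop: taken
after mov edx, [esi]: edx=M[112]=14
after add ecx, edx: ecx=16+14=30
after mov ecx, [esi]: ecx=M[112]=14
after or edx, ecx: edx=14|14=14
after add edx, eax: edx=14+5=19
after add esi, 4: esi=112+4=116
after sub eax, 1: eax=5-1=4
cmp eax, 2  (cmp 4,2)
jne loop: taken
after mov edx, [esi]: edx=M[116]=9
after add ecx, edx: ecx=14+9=23
after mov ecx, [esi]: ecx=M[116]=9
after or edx, ecx: edx=9|9=9
after add edx, eax: edx=9+4=13
after add esi, 4: esi=116+4=120
after sub eax, 1: eax=4-1=3
cmp eax, 2  (cmp 3,2)
jne loop: taken
after mov edx, [esi]: edx=M[120]=15
after add ecx, edx: ecx=9+15=24
after mov ecx, [esi]: ecx=M[120]=15
after or edx, ecx: edx=15|15=15
after add edx, eax: edx=15+3=18
after add esi, 4: esi=120+4=124
after sub eax, 1: eax=3-1=2
cmp eax, 2  (cmp 2,2)
jne loop: not taken
halt.
Total executed instructions: 59.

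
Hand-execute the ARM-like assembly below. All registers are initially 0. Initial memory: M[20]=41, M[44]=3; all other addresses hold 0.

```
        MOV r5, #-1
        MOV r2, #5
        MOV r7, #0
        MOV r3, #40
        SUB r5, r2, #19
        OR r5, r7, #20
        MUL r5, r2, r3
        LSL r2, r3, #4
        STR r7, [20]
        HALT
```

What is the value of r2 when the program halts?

after MOV r5, #-1: r5=-1
after MOV r2, #5: r2=5
after MOV r7, #0: r7=0
after MOV r3, #40: r3=40
after SUB r5, r2, #19: r5=5-19=-14
after OR r5, r7, #20: r5=0|20=20
after MUL r5, r2, r3: r5=5*40=200
after LSL r2, r3, #4: r2=40<<4=640
STR r7, [20] → M[20]=0
halt.

640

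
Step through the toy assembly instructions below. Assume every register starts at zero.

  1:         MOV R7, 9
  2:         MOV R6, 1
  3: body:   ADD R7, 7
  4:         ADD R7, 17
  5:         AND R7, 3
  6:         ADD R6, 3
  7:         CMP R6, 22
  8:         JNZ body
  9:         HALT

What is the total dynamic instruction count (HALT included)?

MOV R7, 9 → R7=9
MOV R6, 1 → R6=1
ADD R7, 7 → R7=9+7=16
ADD R7, 17 → R7=16+17=33
AND R7, 3 → R7=33&3=1
ADD R6, 3 → R6=1+3=4
CMP R6, 22  (cmp 4,22)
JNZ body: taken
ADD R7, 7 → R7=1+7=8
ADD R7, 17 → R7=8+17=25
AND R7, 3 → R7=25&3=1
ADD R6, 3 → R6=4+3=7
CMP R6, 22  (cmp 7,22)
JNZ body: taken
ADD R7, 7 → R7=1+7=8
ADD R7, 17 → R7=8+17=25
AND R7, 3 → R7=25&3=1
ADD R6, 3 → R6=7+3=10
CMP R6, 22  (cmp 10,22)
JNZ body: taken
ADD R7, 7 → R7=1+7=8
ADD R7, 17 → R7=8+17=25
AND R7, 3 → R7=25&3=1
ADD R6, 3 → R6=10+3=13
CMP R6, 22  (cmp 13,22)
JNZ body: taken
ADD R7, 7 → R7=1+7=8
ADD R7, 17 → R7=8+17=25
AND R7, 3 → R7=25&3=1
ADD R6, 3 → R6=13+3=16
CMP R6, 22  (cmp 16,22)
JNZ body: taken
ADD R7, 7 → R7=1+7=8
ADD R7, 17 → R7=8+17=25
AND R7, 3 → R7=25&3=1
ADD R6, 3 → R6=16+3=19
CMP R6, 22  (cmp 19,22)
JNZ body: taken
ADD R7, 7 → R7=1+7=8
ADD R7, 17 → R7=8+17=25
AND R7, 3 → R7=25&3=1
ADD R6, 3 → R6=19+3=22
CMP R6, 22  (cmp 22,22)
JNZ body: not taken
halt.
Total executed instructions: 45.

45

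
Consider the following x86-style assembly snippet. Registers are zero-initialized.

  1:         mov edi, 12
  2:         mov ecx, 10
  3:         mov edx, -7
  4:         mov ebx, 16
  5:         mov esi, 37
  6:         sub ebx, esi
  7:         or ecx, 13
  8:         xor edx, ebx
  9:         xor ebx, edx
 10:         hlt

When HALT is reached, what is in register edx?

mov edi, 12 → edi=12
mov ecx, 10 → ecx=10
mov edx, -7 → edx=-7
mov ebx, 16 → ebx=16
mov esi, 37 → esi=37
sub ebx, esi → ebx=16-37=-21
or ecx, 13 → ecx=10|13=15
xor edx, ebx → edx=(-7)^(-21)=18
xor ebx, edx → ebx=(-21)^18=-7
halt.

18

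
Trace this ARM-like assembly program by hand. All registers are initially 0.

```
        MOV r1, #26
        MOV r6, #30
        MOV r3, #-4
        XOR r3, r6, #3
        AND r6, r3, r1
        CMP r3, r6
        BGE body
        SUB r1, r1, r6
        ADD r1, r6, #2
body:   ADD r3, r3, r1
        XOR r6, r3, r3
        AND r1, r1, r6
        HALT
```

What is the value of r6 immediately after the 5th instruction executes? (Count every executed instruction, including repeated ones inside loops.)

after MOV r1, #26: r1=26
after MOV r6, #30: r6=30
after MOV r3, #-4: r3=-4
after XOR r3, r6, #3: r3=30^3=29
after AND r6, r3, r1: r6=29&26=24
After step 5: r6 = 24.

24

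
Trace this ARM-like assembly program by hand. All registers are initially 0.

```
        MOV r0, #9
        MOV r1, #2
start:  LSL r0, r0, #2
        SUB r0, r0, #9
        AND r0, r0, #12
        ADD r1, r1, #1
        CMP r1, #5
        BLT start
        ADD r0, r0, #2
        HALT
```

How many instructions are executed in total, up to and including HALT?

22

after MOV r0, #9: r0=9
after MOV r1, #2: r1=2
after LSL r0, r0, #2: r0=9<<2=36
after SUB r0, r0, #9: r0=36-9=27
after AND r0, r0, #12: r0=27&12=8
after ADD r1, r1, #1: r1=2+1=3
CMP r1, #5  (cmp 3,5)
BLT start: taken
after LSL r0, r0, #2: r0=8<<2=32
after SUB r0, r0, #9: r0=32-9=23
after AND r0, r0, #12: r0=23&12=4
after ADD r1, r1, #1: r1=3+1=4
CMP r1, #5  (cmp 4,5)
BLT start: taken
after LSL r0, r0, #2: r0=4<<2=16
after SUB r0, r0, #9: r0=16-9=7
after AND r0, r0, #12: r0=7&12=4
after ADD r1, r1, #1: r1=4+1=5
CMP r1, #5  (cmp 5,5)
BLT start: not taken
after ADD r0, r0, #2: r0=4+2=6
halt.
Total executed instructions: 22.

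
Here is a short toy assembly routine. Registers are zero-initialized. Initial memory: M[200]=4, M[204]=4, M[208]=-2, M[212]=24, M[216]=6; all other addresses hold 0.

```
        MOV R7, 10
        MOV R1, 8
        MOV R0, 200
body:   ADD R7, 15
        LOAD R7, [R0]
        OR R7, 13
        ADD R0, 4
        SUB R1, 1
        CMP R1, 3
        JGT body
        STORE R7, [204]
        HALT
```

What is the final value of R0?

MOV R7, 10 → R7=10
MOV R1, 8 → R1=8
MOV R0, 200 → R0=200
ADD R7, 15 → R7=10+15=25
LOAD R7, [R0] → R7=M[200]=4
OR R7, 13 → R7=4|13=13
ADD R0, 4 → R0=200+4=204
SUB R1, 1 → R1=8-1=7
CMP R1, 3  (cmp 7,3)
JGT body: taken
ADD R7, 15 → R7=13+15=28
LOAD R7, [R0] → R7=M[204]=4
OR R7, 13 → R7=4|13=13
ADD R0, 4 → R0=204+4=208
SUB R1, 1 → R1=7-1=6
CMP R1, 3  (cmp 6,3)
JGT body: taken
ADD R7, 15 → R7=13+15=28
LOAD R7, [R0] → R7=M[208]=-2
OR R7, 13 → R7=(-2)|13=-1
ADD R0, 4 → R0=208+4=212
SUB R1, 1 → R1=6-1=5
CMP R1, 3  (cmp 5,3)
JGT body: taken
ADD R7, 15 → R7=(-1)+15=14
LOAD R7, [R0] → R7=M[212]=24
OR R7, 13 → R7=24|13=29
ADD R0, 4 → R0=212+4=216
SUB R1, 1 → R1=5-1=4
CMP R1, 3  (cmp 4,3)
JGT body: taken
ADD R7, 15 → R7=29+15=44
LOAD R7, [R0] → R7=M[216]=6
OR R7, 13 → R7=6|13=15
ADD R0, 4 → R0=216+4=220
SUB R1, 1 → R1=4-1=3
CMP R1, 3  (cmp 3,3)
JGT body: not taken
STORE R7, [204] → M[204]=15
halt.

220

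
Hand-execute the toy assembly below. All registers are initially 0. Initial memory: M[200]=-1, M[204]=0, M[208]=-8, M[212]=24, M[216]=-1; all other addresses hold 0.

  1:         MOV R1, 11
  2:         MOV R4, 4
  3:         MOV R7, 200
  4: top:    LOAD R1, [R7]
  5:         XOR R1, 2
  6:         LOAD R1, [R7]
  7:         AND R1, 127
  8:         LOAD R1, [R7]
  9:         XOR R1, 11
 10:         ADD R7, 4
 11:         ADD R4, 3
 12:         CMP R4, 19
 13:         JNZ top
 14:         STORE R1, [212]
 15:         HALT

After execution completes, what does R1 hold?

-12

R1=11
R4=4
R7=200
R1=M[200]=-1
R1=(-1)^2=-3
R1=M[200]=-1
R1=(-1)&127=127
R1=M[200]=-1
R1=(-1)^11=-12
R7=200+4=204
R4=4+3=7
CMP R4, 19  (cmp 7,19)
JNZ top: taken
R1=M[204]=0
R1=0^2=2
R1=M[204]=0
R1=0&127=0
R1=M[204]=0
R1=0^11=11
R7=204+4=208
R4=7+3=10
CMP R4, 19  (cmp 10,19)
JNZ top: taken
R1=M[208]=-8
R1=(-8)^2=-6
R1=M[208]=-8
R1=(-8)&127=120
R1=M[208]=-8
R1=(-8)^11=-13
R7=208+4=212
R4=10+3=13
CMP R4, 19  (cmp 13,19)
JNZ top: taken
R1=M[212]=24
R1=24^2=26
R1=M[212]=24
R1=24&127=24
R1=M[212]=24
R1=24^11=19
R7=212+4=216
R4=13+3=16
CMP R4, 19  (cmp 16,19)
JNZ top: taken
R1=M[216]=-1
R1=(-1)^2=-3
R1=M[216]=-1
R1=(-1)&127=127
R1=M[216]=-1
R1=(-1)^11=-12
R7=216+4=220
R4=16+3=19
CMP R4, 19  (cmp 19,19)
JNZ top: not taken
STORE R1, [212] → M[212]=-12
halt.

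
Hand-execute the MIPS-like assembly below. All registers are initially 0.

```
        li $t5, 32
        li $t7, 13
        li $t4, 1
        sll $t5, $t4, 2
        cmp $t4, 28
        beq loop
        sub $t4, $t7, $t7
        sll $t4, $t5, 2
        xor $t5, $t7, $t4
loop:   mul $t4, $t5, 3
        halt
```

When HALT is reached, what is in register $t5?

29

$t5=32
$t7=13
$t4=1
$t5=1<<2=4
cmp $t4, 28  (cmp 1,28)
beq loop: not taken
$t4=13-13=0
$t4=4<<2=16
$t5=13^16=29
$t4=29*3=87
halt.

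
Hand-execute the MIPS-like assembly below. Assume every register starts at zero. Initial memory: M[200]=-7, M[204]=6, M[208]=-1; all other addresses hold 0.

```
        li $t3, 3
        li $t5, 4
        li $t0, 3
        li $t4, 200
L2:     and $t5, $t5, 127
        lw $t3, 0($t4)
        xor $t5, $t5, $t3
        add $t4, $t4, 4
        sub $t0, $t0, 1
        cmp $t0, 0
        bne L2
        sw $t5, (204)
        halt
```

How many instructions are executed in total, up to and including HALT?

27

after li $t3, 3: $t3=3
after li $t5, 4: $t5=4
after li $t0, 3: $t0=3
after li $t4, 200: $t4=200
after and $t5, $t5, 127: $t5=4&127=4
after lw $t3, 0($t4): $t3=M[200]=-7
after xor $t5, $t5, $t3: $t5=4^(-7)=-3
after add $t4, $t4, 4: $t4=200+4=204
after sub $t0, $t0, 1: $t0=3-1=2
cmp $t0, 0  (cmp 2,0)
bne L2: taken
after and $t5, $t5, 127: $t5=(-3)&127=125
after lw $t3, 0($t4): $t3=M[204]=6
after xor $t5, $t5, $t3: $t5=125^6=123
after add $t4, $t4, 4: $t4=204+4=208
after sub $t0, $t0, 1: $t0=2-1=1
cmp $t0, 0  (cmp 1,0)
bne L2: taken
after and $t5, $t5, 127: $t5=123&127=123
after lw $t3, 0($t4): $t3=M[208]=-1
after xor $t5, $t5, $t3: $t5=123^(-1)=-124
after add $t4, $t4, 4: $t4=208+4=212
after sub $t0, $t0, 1: $t0=1-1=0
cmp $t0, 0  (cmp 0,0)
bne L2: not taken
sw $t5, (204) → M[204]=-124
halt.
Total executed instructions: 27.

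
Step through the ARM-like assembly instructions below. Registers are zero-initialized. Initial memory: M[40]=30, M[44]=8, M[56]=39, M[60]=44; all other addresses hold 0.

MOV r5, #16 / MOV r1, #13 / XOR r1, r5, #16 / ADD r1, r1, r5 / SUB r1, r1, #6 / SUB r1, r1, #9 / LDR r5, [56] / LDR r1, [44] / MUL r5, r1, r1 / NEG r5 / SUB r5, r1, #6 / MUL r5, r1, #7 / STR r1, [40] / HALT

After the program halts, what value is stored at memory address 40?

8

r5=16
r1=13
r1=16^16=0
r1=0+16=16
r1=16-6=10
r1=10-9=1
r5=M[56]=39
r1=M[44]=8
r5=8*8=64
r5=-(64)=-64
r5=8-6=2
r5=8*7=56
STR r1, [40] → M[40]=8
halt.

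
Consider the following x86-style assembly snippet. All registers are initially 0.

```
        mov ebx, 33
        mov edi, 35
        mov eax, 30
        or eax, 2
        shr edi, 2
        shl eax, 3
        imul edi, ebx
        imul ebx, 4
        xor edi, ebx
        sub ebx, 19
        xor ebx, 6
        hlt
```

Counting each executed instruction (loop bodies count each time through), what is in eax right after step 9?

ebx=33
edi=35
eax=30
eax=30|2=30
edi=35>>2=8
eax=30<<3=240
edi=8*33=264
ebx=33*4=132
edi=264^132=396
After step 9: eax = 240.

240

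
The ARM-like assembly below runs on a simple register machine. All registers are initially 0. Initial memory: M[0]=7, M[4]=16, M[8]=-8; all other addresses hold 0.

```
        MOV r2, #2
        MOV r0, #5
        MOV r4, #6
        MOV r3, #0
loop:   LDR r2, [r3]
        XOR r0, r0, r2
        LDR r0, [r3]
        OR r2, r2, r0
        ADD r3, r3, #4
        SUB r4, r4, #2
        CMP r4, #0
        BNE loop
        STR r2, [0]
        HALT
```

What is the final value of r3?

r2=2
r0=5
r4=6
r3=0
r2=M[0]=7
r0=5^7=2
r0=M[0]=7
r2=7|7=7
r3=0+4=4
r4=6-2=4
CMP r4, #0  (cmp 4,0)
BNE loop: taken
r2=M[4]=16
r0=7^16=23
r0=M[4]=16
r2=16|16=16
r3=4+4=8
r4=4-2=2
CMP r4, #0  (cmp 2,0)
BNE loop: taken
r2=M[8]=-8
r0=16^(-8)=-24
r0=M[8]=-8
r2=(-8)|(-8)=-8
r3=8+4=12
r4=2-2=0
CMP r4, #0  (cmp 0,0)
BNE loop: not taken
STR r2, [0] → M[0]=-8
halt.

12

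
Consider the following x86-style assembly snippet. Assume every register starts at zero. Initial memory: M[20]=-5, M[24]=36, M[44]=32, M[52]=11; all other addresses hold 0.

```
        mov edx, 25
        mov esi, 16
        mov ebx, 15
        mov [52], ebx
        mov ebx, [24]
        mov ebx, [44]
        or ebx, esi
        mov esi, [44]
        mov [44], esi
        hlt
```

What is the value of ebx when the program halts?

48

mov edx, 25 → edx=25
mov esi, 16 → esi=16
mov ebx, 15 → ebx=15
mov [52], ebx → M[52]=15
mov ebx, [24] → ebx=M[24]=36
mov ebx, [44] → ebx=M[44]=32
or ebx, esi → ebx=32|16=48
mov esi, [44] → esi=M[44]=32
mov [44], esi → M[44]=32
halt.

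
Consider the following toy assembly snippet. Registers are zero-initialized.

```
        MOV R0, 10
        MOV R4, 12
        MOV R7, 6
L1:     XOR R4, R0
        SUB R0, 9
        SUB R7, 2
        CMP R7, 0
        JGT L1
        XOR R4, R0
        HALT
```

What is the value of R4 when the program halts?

MOV R0, 10 → R0=10
MOV R4, 12 → R4=12
MOV R7, 6 → R7=6
XOR R4, R0 → R4=12^10=6
SUB R0, 9 → R0=10-9=1
SUB R7, 2 → R7=6-2=4
CMP R7, 0  (cmp 4,0)
JGT L1: taken
XOR R4, R0 → R4=6^1=7
SUB R0, 9 → R0=1-9=-8
SUB R7, 2 → R7=4-2=2
CMP R7, 0  (cmp 2,0)
JGT L1: taken
XOR R4, R0 → R4=7^(-8)=-1
SUB R0, 9 → R0=(-8)-9=-17
SUB R7, 2 → R7=2-2=0
CMP R7, 0  (cmp 0,0)
JGT L1: not taken
XOR R4, R0 → R4=(-1)^(-17)=16
halt.

16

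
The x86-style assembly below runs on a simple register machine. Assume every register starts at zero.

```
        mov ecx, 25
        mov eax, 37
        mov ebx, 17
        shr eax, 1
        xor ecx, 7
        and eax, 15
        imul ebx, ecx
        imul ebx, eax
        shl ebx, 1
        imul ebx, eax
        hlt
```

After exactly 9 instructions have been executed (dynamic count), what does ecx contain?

30

ecx=25
eax=37
ebx=17
eax=37>>1=18
ecx=25^7=30
eax=18&15=2
ebx=17*30=510
ebx=510*2=1020
ebx=1020<<1=2040
After step 9: ecx = 30.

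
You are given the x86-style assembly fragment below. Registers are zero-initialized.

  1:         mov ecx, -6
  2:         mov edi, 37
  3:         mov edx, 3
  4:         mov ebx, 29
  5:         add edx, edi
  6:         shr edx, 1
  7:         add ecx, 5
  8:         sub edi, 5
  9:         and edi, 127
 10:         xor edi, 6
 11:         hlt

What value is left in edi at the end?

38

mov ecx, -6 → ecx=-6
mov edi, 37 → edi=37
mov edx, 3 → edx=3
mov ebx, 29 → ebx=29
add edx, edi → edx=3+37=40
shr edx, 1 → edx=40>>1=20
add ecx, 5 → ecx=(-6)+5=-1
sub edi, 5 → edi=37-5=32
and edi, 127 → edi=32&127=32
xor edi, 6 → edi=32^6=38
halt.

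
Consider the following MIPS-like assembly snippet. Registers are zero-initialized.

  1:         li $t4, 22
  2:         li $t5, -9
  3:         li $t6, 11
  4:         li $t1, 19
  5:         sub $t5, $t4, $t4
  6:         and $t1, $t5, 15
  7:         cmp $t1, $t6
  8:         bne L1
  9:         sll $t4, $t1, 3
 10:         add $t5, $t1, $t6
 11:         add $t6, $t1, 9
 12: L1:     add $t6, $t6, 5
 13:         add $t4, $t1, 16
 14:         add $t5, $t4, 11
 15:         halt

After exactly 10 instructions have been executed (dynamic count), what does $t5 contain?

0

after li $t4, 22: $t4=22
after li $t5, -9: $t5=-9
after li $t6, 11: $t6=11
after li $t1, 19: $t1=19
after sub $t5, $t4, $t4: $t5=22-22=0
after and $t1, $t5, 15: $t1=0&15=0
cmp $t1, $t6  (cmp 0,11)
bne L1: taken
after add $t6, $t6, 5: $t6=11+5=16
after add $t4, $t1, 16: $t4=0+16=16
After step 10: $t5 = 0.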